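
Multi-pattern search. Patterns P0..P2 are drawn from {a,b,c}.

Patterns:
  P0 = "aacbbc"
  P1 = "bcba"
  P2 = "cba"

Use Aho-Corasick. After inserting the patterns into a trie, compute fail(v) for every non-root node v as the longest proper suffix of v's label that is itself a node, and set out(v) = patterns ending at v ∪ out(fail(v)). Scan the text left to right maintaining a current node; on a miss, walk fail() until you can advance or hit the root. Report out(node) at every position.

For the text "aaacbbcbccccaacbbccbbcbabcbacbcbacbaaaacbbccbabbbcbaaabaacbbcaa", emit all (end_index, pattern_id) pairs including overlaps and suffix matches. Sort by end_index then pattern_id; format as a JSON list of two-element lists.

Construct AC machine:
Trie nodes:
  n0 'ε': a→1 b→7 c→11
  n1 'a': a→2
  n2 'aa': c→3
  n3 'aac': b→4
  n4 'aacb': b→5
  n5 'aacbb': c→6
  n6 'aacbbc': ·  ←P0
  n7 'b': c→8
  n8 'bc': b→9
  n9 'bcb': a→10
  n10 'bcba': ·  ←P1
  n11 'c': b→12
  n12 'cb': a→13
  n13 'cba': ·  ←P2

BFS fail/out derivation:
  fail(1) 'a': from fail(0)=0 chase 'a': 0 ⇒ 0;  out=∅∪out(0)=∅
  fail(7) 'b': from fail(0)=0 chase 'b': 0 ⇒ 0;  out=∅∪out(0)=∅
  fail(11) 'c': from fail(0)=0 chase 'c': 0 ⇒ 0;  out=∅∪out(0)=∅
  fail(2) 'aa': from fail(1)=0 chase 'a': 0 ⇒ 1;  out=∅∪out(1)=∅
  fail(8) 'bc': from fail(7)=0 chase 'c': 0 ⇒ 11;  out=∅∪out(11)=∅
  fail(12) 'cb': from fail(11)=0 chase 'b': 0 ⇒ 7;  out=∅∪out(7)=∅
  fail(3) 'aac': from fail(2)=1 chase 'c': 1→0 ⇒ 11;  out=∅∪out(11)=∅
  fail(9) 'bcb': from fail(8)=11 chase 'b': 11 ⇒ 12;  out=∅∪out(12)=∅
  fail(13) 'cba': from fail(12)=7 chase 'a': 7→0 ⇒ 1;  out={2}∪out(1)={2}
  fail(4) 'aacb': from fail(3)=11 chase 'b': 11 ⇒ 12;  out=∅∪out(12)=∅
  fail(10) 'bcba': from fail(9)=12 chase 'a': 12 ⇒ 13;  out={1}∪out(13)={1,2}
  fail(5) 'aacbb': from fail(4)=12 chase 'b': 12→7→0 ⇒ 7;  out=∅∪out(7)=∅
  fail(6) 'aacbbc': from fail(5)=7 chase 'c': 7 ⇒ 8;  out={0}∪out(8)={0}

Scan:
i=0 'a': node 0→1
i=1 'a': node 1→2
i=2 'a': node 2→2 ·f
i=3 'c': node 2→3
i=4 'b': node 3→4
i=5 'b': node 4→5
i=6 'c': node 5→6  → match P0@[1:6]
i=7 'b': node 6→9 ·f
i=8 'c': node 9→8 ·f
i=9 'c': node 8→11 ·f
i=10 'c': node 11→11 ·f
i=11 'c': node 11→11 ·f
i=12 'a': node 11→1 ·f
i=13 'a': node 1→2
i=14 'c': node 2→3
i=15 'b': node 3→4
i=16 'b': node 4→5
i=17 'c': node 5→6  → match P0@[12:17]
i=18 'c': node 6→11 ·f
i=19 'b': node 11→12
i=20 'b': node 12→7 ·f
i=21 'c': node 7→8
i=22 'b': node 8→9
i=23 'a': node 9→10  → match P1@[20:23],P2@[21:23]
i=24 'b': node 10→7 ·f
i=25 'c': node 7→8
i=26 'b': node 8→9
i=27 'a': node 9→10  → match P1@[24:27],P2@[25:27]
i=28 'c': node 10→11 ·f
i=29 'b': node 11→12
i=30 'c': node 12→8 ·f
i=31 'b': node 8→9
i=32 'a': node 9→10  → match P1@[29:32],P2@[30:32]
i=33 'c': node 10→11 ·f
i=34 'b': node 11→12
i=35 'a': node 12→13  → match P2@[33:35]
i=36 'a': node 13→2 ·f
i=37 'a': node 2→2 ·f
i=38 'a': node 2→2 ·f
i=39 'c': node 2→3
i=40 'b': node 3→4
i=41 'b': node 4→5
i=42 'c': node 5→6  → match P0@[37:42]
i=43 'c': node 6→11 ·f
i=44 'b': node 11→12
i=45 'a': node 12→13  → match P2@[43:45]
i=46 'b': node 13→7 ·f
i=47 'b': node 7→7 ·f
i=48 'b': node 7→7 ·f
i=49 'c': node 7→8
i=50 'b': node 8→9
i=51 'a': node 9→10  → match P1@[48:51],P2@[49:51]
i=52 'a': node 10→2 ·f
i=53 'a': node 2→2 ·f
i=54 'b': node 2→7 ·f
i=55 'a': node 7→1 ·f
i=56 'a': node 1→2
i=57 'c': node 2→3
i=58 'b': node 3→4
i=59 'b': node 4→5
i=60 'c': node 5→6  → match P0@[55:60]
i=61 'a': node 6→1 ·f
i=62 'a': node 1→2

Matches: [[6,0],[17,0],[23,1],[23,2],[27,1],[27,2],[32,1],[32,2],[35,2],[42,0],[45,2],[51,1],[51,2],[60,0]]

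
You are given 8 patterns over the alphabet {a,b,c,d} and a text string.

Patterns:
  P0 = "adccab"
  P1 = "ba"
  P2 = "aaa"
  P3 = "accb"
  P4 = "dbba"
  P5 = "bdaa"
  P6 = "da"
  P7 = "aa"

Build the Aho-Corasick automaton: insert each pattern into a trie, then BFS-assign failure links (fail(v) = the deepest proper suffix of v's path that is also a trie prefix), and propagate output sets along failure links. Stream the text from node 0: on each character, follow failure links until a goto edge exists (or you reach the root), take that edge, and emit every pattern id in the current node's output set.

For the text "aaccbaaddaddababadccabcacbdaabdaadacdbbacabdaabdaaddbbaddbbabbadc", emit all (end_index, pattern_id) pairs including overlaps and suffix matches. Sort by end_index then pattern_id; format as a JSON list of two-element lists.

Construct AC machine:
Trie (insert patterns):
  n0 'ε': a→1 b→7 d→14
  n1 'a': a→9 c→11 d→2
  n2 'ad': c→3
  n3 'adc': c→4
  n4 'adcc': a→5
  n5 'adcca': b→6
  n6 'adccab': ·  [P0 ends]
  n7 'b': a→8 d→18
  n8 'ba': ·  [P1 ends]
  n9 'aa': a→10  [P7 ends]
  n10 'aaa': ·  [P2 ends]
  n11 'ac': c→12
  n12 'acc': b→13
  n13 'accb': ·  [P3 ends]
  n14 'd': a→21 b→15
  n15 'db': b→16
  n16 'dbb': a→17
  n17 'dbba': ·  [P4 ends]
  n18 'bd': a→19
  n19 'bda': a→20
  n20 'bdaa': ·  [P5 ends]
  n21 'da': ·  [P6 ends]

BFS fail/out derivation:
  n1('a'): parent n0 fail=0; on 'a' 0 → fail=0;  out ∅∪∅=∅
  n7('b'): parent n0 fail=0; on 'b' 0 → fail=0;  out ∅∪∅=∅
  n14('d'): parent n0 fail=0; on 'd' 0 → fail=0;  out ∅∪∅=∅
  n2('ad'): parent n1 fail=0; on 'd' 0 → fail=14;  out ∅∪∅=∅
  n8('ba'): parent n7 fail=0; on 'a' 0 → fail=1;  out {1}∪∅={1}
  n9('aa'): parent n1 fail=0; on 'a' 0 → fail=1;  out {7}∪∅={7}
  n11('ac'): parent n1 fail=0; on 'c' 0 → fail=0;  out ∅∪∅=∅
  n15('db'): parent n14 fail=0; on 'b' 0 → fail=7;  out ∅∪∅=∅
  n18('bd'): parent n7 fail=0; on 'd' 0 → fail=14;  out ∅∪∅=∅
  n21('da'): parent n14 fail=0; on 'a' 0 → fail=1;  out {6}∪∅={6}
  n3('adc'): parent n2 fail=14; on 'c' 14→0 → fail=0;  out ∅∪∅=∅
  n10('aaa'): parent n9 fail=1; on 'a' 1 → fail=9;  out {2}∪{7}={2,7}
  n12('acc'): parent n11 fail=0; on 'c' 0 → fail=0;  out ∅∪∅=∅
  n16('dbb'): parent n15 fail=7; on 'b' 7→0 → fail=7;  out ∅∪∅=∅
  n19('bda'): parent n18 fail=14; on 'a' 14 → fail=21;  out ∅∪{6}={6}
  n4('adcc'): parent n3 fail=0; on 'c' 0 → fail=0;  out ∅∪∅=∅
  n13('accb'): parent n12 fail=0; on 'b' 0 → fail=7;  out {3}∪∅={3}
  n17('dbba'): parent n16 fail=7; on 'a' 7 → fail=8;  out {4}∪{1}={1,4}
  n20('bdaa'): parent n19 fail=21; on 'a' 21→1 → fail=9;  out {5}∪{7}={5,7}
  n5('adcca'): parent n4 fail=0; on 'a' 0 → fail=1;  out ∅∪∅=∅
  n6('adccab'): parent n5 fail=1; on 'b' 1→0 → fail=7;  out {0}∪∅={0}

Run:
i=0 'a': node 0→1
i=1 'a': node 1→9  → match P7@[0:1]
i=2 'c': node 9→11 (via fail)
i=3 'c': node 11→12
i=4 'b': node 12→13  → match P3@[1:4]
i=5 'a': node 13→8 (via fail)  → match P1@[4:5]
i=6 'a': node 8→9 (via fail)  → match P7@[5:6]
i=7 'd': node 9→2 (via fail)
i=8 'd': node 2→14 (via fail)
i=9 'a': node 14→21  → match P6@[8:9]
i=10 'd': node 21→2 (via fail)
i=11 'd': node 2→14 (via fail)
i=12 'a': node 14→21  → match P6@[11:12]
i=13 'b': node 21→7 (via fail)
i=14 'a': node 7→8  → match P1@[13:14]
i=15 'b': node 8→7 (via fail)
i=16 'a': node 7→8  → match P1@[15:16]
i=17 'd': node 8→2 (via fail)
i=18 'c': node 2→3
i=19 'c': node 3→4
i=20 'a': node 4→5
i=21 'b': node 5→6  → match P0@[16:21]
i=22 'c': node 6→0 (via fail)
i=23 'a': node 0→1
i=24 'c': node 1→11
i=25 'b': node 11→7 (via fail)
i=26 'd': node 7→18
i=27 'a': node 18→19  → match P6@[26:27]
i=28 'a': node 19→20  → match P5@[25:28],P7@[27:28]
i=29 'b': node 20→7 (via fail)
i=30 'd': node 7→18
i=31 'a': node 18→19  → match P6@[30:31]
i=32 'a': node 19→20  → match P5@[29:32],P7@[31:32]
i=33 'd': node 20→2 (via fail)
i=34 'a': node 2→21 (via fail)  → match P6@[33:34]
i=35 'c': node 21→11 (via fail)
i=36 'd': node 11→14 (via fail)
i=37 'b': node 14→15
i=38 'b': node 15→16
i=39 'a': node 16→17  → match P1@[38:39],P4@[36:39]
i=40 'c': node 17→11 (via fail)
i=41 'a': node 11→1 (via fail)
i=42 'b': node 1→7 (via fail)
i=43 'd': node 7→18
i=44 'a': node 18→19  → match P6@[43:44]
i=45 'a': node 19→20  → match P5@[42:45],P7@[44:45]
i=46 'b': node 20→7 (via fail)
i=47 'd': node 7→18
i=48 'a': node 18→19  → match P6@[47:48]
i=49 'a': node 19→20  → match P5@[46:49],P7@[48:49]
i=50 'd': node 20→2 (via fail)
i=51 'd': node 2→14 (via fail)
i=52 'b': node 14→15
i=53 'b': node 15→16
i=54 'a': node 16→17  → match P1@[53:54],P4@[51:54]
i=55 'd': node 17→2 (via fail)
i=56 'd': node 2→14 (via fail)
i=57 'b': node 14→15
i=58 'b': node 15→16
i=59 'a': node 16→17  → match P1@[58:59],P4@[56:59]
i=60 'b': node 17→7 (via fail)
i=61 'b': node 7→7 (via fail)
i=62 'a': node 7→8  → match P1@[61:62]
i=63 'd': node 8→2 (via fail)
i=64 'c': node 2→3

Matches: [[1,7],[4,3],[5,1],[6,7],[9,6],[12,6],[14,1],[16,1],[21,0],[27,6],[28,5],[28,7],[31,6],[32,5],[32,7],[34,6],[39,1],[39,4],[44,6],[45,5],[45,7],[48,6],[49,5],[49,7],[54,1],[54,4],[59,1],[59,4],[62,1]]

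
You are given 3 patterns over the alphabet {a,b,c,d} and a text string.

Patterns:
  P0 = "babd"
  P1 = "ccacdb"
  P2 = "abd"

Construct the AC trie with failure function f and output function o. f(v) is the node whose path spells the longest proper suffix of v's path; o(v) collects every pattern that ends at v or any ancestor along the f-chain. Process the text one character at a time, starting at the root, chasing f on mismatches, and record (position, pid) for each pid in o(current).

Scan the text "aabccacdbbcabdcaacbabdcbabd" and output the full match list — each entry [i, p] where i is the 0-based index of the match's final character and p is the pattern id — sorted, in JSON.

Construct AC machine:
Trie (insert patterns):
  n0 'ε': a→11 b→1 c→5
  n1 'b': a→2
  n2 'ba': b→3
  n3 'bab': d→4
  n4 'babd': ·  ←P0
  n5 'c': c→6
  n6 'cc': a→7
  n7 'cca': c→8
  n8 'ccac': d→9
  n9 'ccacd': b→10
  n10 'ccacdb': ·  ←P1
  n11 'a': b→12
  n12 'ab': d→13
  n13 'abd': ·  ←P2

Failure links (BFS by depth):
  n1('b'): parent n0 fail=0; on 'b' 0 → fail=0;  out ∅∪∅=∅
  n5('c'): parent n0 fail=0; on 'c' 0 → fail=0;  out ∅∪∅=∅
  n11('a'): parent n0 fail=0; on 'a' 0 → fail=0;  out ∅∪∅=∅
  n2('ba'): parent n1 fail=0; on 'a' 0 → fail=11;  out ∅∪∅=∅
  n6('cc'): parent n5 fail=0; on 'c' 0 → fail=5;  out ∅∪∅=∅
  n12('ab'): parent n11 fail=0; on 'b' 0 → fail=1;  out ∅∪∅=∅
  n3('bab'): parent n2 fail=11; on 'b' 11 → fail=12;  out ∅∪∅=∅
  n7('cca'): parent n6 fail=5; on 'a' 5→0 → fail=11;  out ∅∪∅=∅
  n13('abd'): parent n12 fail=1; on 'd' 1→0 → fail=0;  out {2}∪∅={2}
  n4('babd'): parent n3 fail=12; on 'd' 12 → fail=13;  out {0}∪{2}={0,2}
  n8('ccac'): parent n7 fail=11; on 'c' 11→0 → fail=5;  out ∅∪∅=∅
  n9('ccacd'): parent n8 fail=5; on 'd' 5→0 → fail=0;  out ∅∪∅=∅
  n10('ccacdb'): parent n9 fail=0; on 'b' 0 → fail=1;  out {1}∪∅={1}

Text stream:
pos 0 'a': at 11
pos 1 'a': at 11 (via fail)
pos 2 'b': at 12
pos 3 'c': at 5 (via fail)
pos 4 'c': at 6
pos 5 'a': at 7
pos 6 'c': at 8
pos 7 'd': at 9
pos 8 'b': at 10  emit P1@[3:8]
pos 9 'b': at 1 (via fail)
pos 10 'c': at 5 (via fail)
pos 11 'a': at 11 (via fail)
pos 12 'b': at 12
pos 13 'd': at 13  emit P2@[11:13]
pos 14 'c': at 5 (via fail)
pos 15 'a': at 11 (via fail)
pos 16 'a': at 11 (via fail)
pos 17 'c': at 5 (via fail)
pos 18 'b': at 1 (via fail)
pos 19 'a': at 2
pos 20 'b': at 3
pos 21 'd': at 4  emit P0@[18:21],P2@[19:21]
pos 22 'c': at 5 (via fail)
pos 23 'b': at 1 (via fail)
pos 24 'a': at 2
pos 25 'b': at 3
pos 26 'd': at 4  emit P0@[23:26],P2@[24:26]

Result: [[8,1],[13,2],[21,0],[21,2],[26,0],[26,2]]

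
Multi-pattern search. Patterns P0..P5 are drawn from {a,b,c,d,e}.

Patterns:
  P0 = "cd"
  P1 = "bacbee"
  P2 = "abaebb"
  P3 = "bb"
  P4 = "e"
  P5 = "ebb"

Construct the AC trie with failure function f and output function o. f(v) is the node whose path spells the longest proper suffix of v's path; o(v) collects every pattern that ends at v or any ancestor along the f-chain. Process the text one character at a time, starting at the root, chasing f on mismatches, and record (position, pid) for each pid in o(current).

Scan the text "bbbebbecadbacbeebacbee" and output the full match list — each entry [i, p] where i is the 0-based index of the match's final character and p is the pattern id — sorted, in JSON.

Build:
Trie (insert patterns):
  0='ε' goto a→9 b→3 c→1 e→16
  1='c' goto d→2
  2='cd' goto ·  ←P0
  3='b' goto a→4 b→15
  4='ba' goto c→5
  5='bac' goto b→6
  6='bacb' goto e→7
  7='bacbe' goto e→8
  8='bacbee' goto ·  ←P1
  9='a' goto b→10
  10='ab' goto a→11
  11='aba' goto e→12
  12='abae' goto b→13
  13='abaeb' goto b→14
  14='abaebb' goto ·  ←P2
  15='bb' goto ·  ←P3
  16='e' goto b→17  ←P4
  17='eb' goto b→18
  18='ebb' goto ·  ←P5

BFS fail/out derivation:
  fail(1) 'c': from fail(0)=0 chase 'c': 0 ⇒ 0;  out=∅∪out(0)=∅
  fail(3) 'b': from fail(0)=0 chase 'b': 0 ⇒ 0;  out=∅∪out(0)=∅
  fail(9) 'a': from fail(0)=0 chase 'a': 0 ⇒ 0;  out=∅∪out(0)=∅
  fail(16) 'e': from fail(0)=0 chase 'e': 0 ⇒ 0;  out={4}∪out(0)={4}
  fail(2) 'cd': from fail(1)=0 chase 'd': 0 ⇒ 0;  out={0}∪out(0)={0}
  fail(4) 'ba': from fail(3)=0 chase 'a': 0 ⇒ 9;  out=∅∪out(9)=∅
  fail(10) 'ab': from fail(9)=0 chase 'b': 0 ⇒ 3;  out=∅∪out(3)=∅
  fail(15) 'bb': from fail(3)=0 chase 'b': 0 ⇒ 3;  out={3}∪out(3)={3}
  fail(17) 'eb': from fail(16)=0 chase 'b': 0 ⇒ 3;  out=∅∪out(3)=∅
  fail(5) 'bac': from fail(4)=9 chase 'c': 9→0 ⇒ 1;  out=∅∪out(1)=∅
  fail(11) 'aba': from fail(10)=3 chase 'a': 3 ⇒ 4;  out=∅∪out(4)=∅
  fail(18) 'ebb': from fail(17)=3 chase 'b': 3 ⇒ 15;  out={5}∪out(15)={3,5}
  fail(6) 'bacb': from fail(5)=1 chase 'b': 1→0 ⇒ 3;  out=∅∪out(3)=∅
  fail(12) 'abae': from fail(11)=4 chase 'e': 4→9→0 ⇒ 16;  out=∅∪out(16)={4}
  fail(7) 'bacbe': from fail(6)=3 chase 'e': 3→0 ⇒ 16;  out=∅∪out(16)={4}
  fail(13) 'abaeb': from fail(12)=16 chase 'b': 16 ⇒ 17;  out=∅∪out(17)=∅
  fail(8) 'bacbee': from fail(7)=16 chase 'e': 16→0 ⇒ 16;  out={1}∪out(16)={1,4}
  fail(14) 'abaebb': from fail(13)=17 chase 'b': 17 ⇒ 18;  out={2}∪out(18)={2,3,5}

Run:
i=0 'b': node 0→3
i=1 'b': node 3→15  emit P3@[0:1]
i=2 'b': node 15→15 (fail-walked)  emit P3@[1:2]
i=3 'e': node 15→16 (fail-walked)  emit P4@[3:3]
i=4 'b': node 16→17
i=5 'b': node 17→18  emit P3@[4:5],P5@[3:5]
i=6 'e': node 18→16 (fail-walked)  emit P4@[6:6]
i=7 'c': node 16→1 (fail-walked)
i=8 'a': node 1→9 (fail-walked)
i=9 'd': node 9→0 (fail-walked)
i=10 'b': node 0→3
i=11 'a': node 3→4
i=12 'c': node 4→5
i=13 'b': node 5→6
i=14 'e': node 6→7  emit P4@[14:14]
i=15 'e': node 7→8  emit P1@[10:15],P4@[15:15]
i=16 'b': node 8→17 (fail-walked)
i=17 'a': node 17→4 (fail-walked)
i=18 'c': node 4→5
i=19 'b': node 5→6
i=20 'e': node 6→7  emit P4@[20:20]
i=21 'e': node 7→8  emit P1@[16:21],P4@[21:21]

All matches (sorted): [[1,3],[2,3],[3,4],[5,3],[5,5],[6,4],[14,4],[15,1],[15,4],[20,4],[21,1],[21,4]]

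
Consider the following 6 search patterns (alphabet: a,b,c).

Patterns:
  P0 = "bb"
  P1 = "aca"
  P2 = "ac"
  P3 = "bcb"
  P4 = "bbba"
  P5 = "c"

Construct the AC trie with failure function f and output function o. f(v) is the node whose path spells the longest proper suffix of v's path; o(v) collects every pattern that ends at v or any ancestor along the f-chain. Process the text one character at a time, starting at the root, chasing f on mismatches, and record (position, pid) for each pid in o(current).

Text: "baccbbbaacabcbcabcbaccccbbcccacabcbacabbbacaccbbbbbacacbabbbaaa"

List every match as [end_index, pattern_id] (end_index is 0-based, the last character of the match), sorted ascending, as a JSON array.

Build:
Trie (insert patterns):
  0='ε' goto a→3 b→1 c→10
  1='b' goto b→2 c→6
  2='bb' goto b→8  [P0 ends]
  3='a' goto c→4
  4='ac' goto a→5  [P2 ends]
  5='aca' goto ·  [P1 ends]
  6='bc' goto b→7
  7='bcb' goto ·  [P3 ends]
  8='bbb' goto a→9
  9='bbba' goto ·  [P4 ends]
  10='c' goto ·  [P5 ends]

BFS fail/out derivation:
  n1('b'): parent n0 fail=0; on 'b' 0 → fail=0;  out ∅∪∅=∅
  n3('a'): parent n0 fail=0; on 'a' 0 → fail=0;  out ∅∪∅=∅
  n10('c'): parent n0 fail=0; on 'c' 0 → fail=0;  out {5}∪∅={5}
  n2('bb'): parent n1 fail=0; on 'b' 0 → fail=1;  out {0}∪∅={0}
  n4('ac'): parent n3 fail=0; on 'c' 0 → fail=10;  out {2}∪{5}={2,5}
  n6('bc'): parent n1 fail=0; on 'c' 0 → fail=10;  out ∅∪{5}={5}
  n5('aca'): parent n4 fail=10; on 'a' 10→0 → fail=3;  out {1}∪∅={1}
  n7('bcb'): parent n6 fail=10; on 'b' 10→0 → fail=1;  out {3}∪∅={3}
  n8('bbb'): parent n2 fail=1; on 'b' 1 → fail=2;  out ∅∪{0}={0}
  n9('bbba'): parent n8 fail=2; on 'a' 2→1→0 → fail=3;  out {4}∪∅={4}

Text stream:
pos 0 'b': at 1
pos 1 'a': at 3 ·f
pos 2 'c': at 4  emit P2@[1:2],P5@[2:2]
pos 3 'c': at 10 ·f  emit P5@[3:3]
pos 4 'b': at 1 ·f
pos 5 'b': at 2  emit P0@[4:5]
pos 6 'b': at 8  emit P0@[5:6]
pos 7 'a': at 9  emit P4@[4:7]
pos 8 'a': at 3 ·f
pos 9 'c': at 4  emit P2@[8:9],P5@[9:9]
pos 10 'a': at 5  emit P1@[8:10]
pos 11 'b': at 1 ·f
pos 12 'c': at 6  emit P5@[12:12]
pos 13 'b': at 7  emit P3@[11:13]
pos 14 'c': at 6 ·f  emit P5@[14:14]
pos 15 'a': at 3 ·f
pos 16 'b': at 1 ·f
pos 17 'c': at 6  emit P5@[17:17]
pos 18 'b': at 7  emit P3@[16:18]
pos 19 'a': at 3 ·f
pos 20 'c': at 4  emit P2@[19:20],P5@[20:20]
pos 21 'c': at 10 ·f  emit P5@[21:21]
pos 22 'c': at 10 ·f  emit P5@[22:22]
pos 23 'c': at 10 ·f  emit P5@[23:23]
pos 24 'b': at 1 ·f
pos 25 'b': at 2  emit P0@[24:25]
pos 26 'c': at 6 ·f  emit P5@[26:26]
pos 27 'c': at 10 ·f  emit P5@[27:27]
pos 28 'c': at 10 ·f  emit P5@[28:28]
pos 29 'a': at 3 ·f
pos 30 'c': at 4  emit P2@[29:30],P5@[30:30]
pos 31 'a': at 5  emit P1@[29:31]
pos 32 'b': at 1 ·f
pos 33 'c': at 6  emit P5@[33:33]
pos 34 'b': at 7  emit P3@[32:34]
pos 35 'a': at 3 ·f
pos 36 'c': at 4  emit P2@[35:36],P5@[36:36]
pos 37 'a': at 5  emit P1@[35:37]
pos 38 'b': at 1 ·f
pos 39 'b': at 2  emit P0@[38:39]
pos 40 'b': at 8  emit P0@[39:40]
pos 41 'a': at 9  emit P4@[38:41]
pos 42 'c': at 4 ·f  emit P2@[41:42],P5@[42:42]
pos 43 'a': at 5  emit P1@[41:43]
pos 44 'c': at 4 ·f  emit P2@[43:44],P5@[44:44]
pos 45 'c': at 10 ·f  emit P5@[45:45]
pos 46 'b': at 1 ·f
pos 47 'b': at 2  emit P0@[46:47]
pos 48 'b': at 8  emit P0@[47:48]
pos 49 'b': at 8 ·f  emit P0@[48:49]
pos 50 'b': at 8 ·f  emit P0@[49:50]
pos 51 'a': at 9  emit P4@[48:51]
pos 52 'c': at 4 ·f  emit P2@[51:52],P5@[52:52]
pos 53 'a': at 5  emit P1@[51:53]
pos 54 'c': at 4 ·f  emit P2@[53:54],P5@[54:54]
pos 55 'b': at 1 ·f
pos 56 'a': at 3 ·f
pos 57 'b': at 1 ·f
pos 58 'b': at 2  emit P0@[57:58]
pos 59 'b': at 8  emit P0@[58:59]
pos 60 'a': at 9  emit P4@[57:60]
pos 61 'a': at 3 ·f
pos 62 'a': at 3 ·f

Result: [[2,2],[2,5],[3,5],[5,0],[6,0],[7,4],[9,2],[9,5],[10,1],[12,5],[13,3],[14,5],[17,5],[18,3],[20,2],[20,5],[21,5],[22,5],[23,5],[25,0],[26,5],[27,5],[28,5],[30,2],[30,5],[31,1],[33,5],[34,3],[36,2],[36,5],[37,1],[39,0],[40,0],[41,4],[42,2],[42,5],[43,1],[44,2],[44,5],[45,5],[47,0],[48,0],[49,0],[50,0],[51,4],[52,2],[52,5],[53,1],[54,2],[54,5],[58,0],[59,0],[60,4]]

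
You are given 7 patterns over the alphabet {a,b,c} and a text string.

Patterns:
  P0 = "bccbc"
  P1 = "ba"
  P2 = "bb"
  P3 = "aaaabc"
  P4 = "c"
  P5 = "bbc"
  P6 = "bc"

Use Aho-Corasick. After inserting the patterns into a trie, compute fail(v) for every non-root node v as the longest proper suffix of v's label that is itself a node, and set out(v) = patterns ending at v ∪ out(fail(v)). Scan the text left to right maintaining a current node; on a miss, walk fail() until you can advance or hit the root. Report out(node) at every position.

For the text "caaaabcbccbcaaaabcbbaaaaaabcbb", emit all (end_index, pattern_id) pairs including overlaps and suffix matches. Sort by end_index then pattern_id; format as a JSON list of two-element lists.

Build automaton:
Trie nodes:
  0='ε' goto a→8 b→1 c→14
  1='b' goto a→6 b→7 c→2
  2='bc' goto c→3  ←P6
  3='bcc' goto b→4
  4='bccb' goto c→5
  5='bccbc' goto ·  ←P0
  6='ba' goto ·  ←P1
  7='bb' goto c→15  ←P2
  8='a' goto a→9
  9='aa' goto a→10
  10='aaa' goto a→11
  11='aaaa' goto b→12
  12='aaaab' goto c→13
  13='aaaabc' goto ·  ←P3
  14='c' goto ·  ←P4
  15='bbc' goto ·  ←P5

Failure links (BFS by depth):
  n1('b'): parent n0 fail=0; on 'b' 0 → fail=0;  out ∅∪∅=∅
  n8('a'): parent n0 fail=0; on 'a' 0 → fail=0;  out ∅∪∅=∅
  n14('c'): parent n0 fail=0; on 'c' 0 → fail=0;  out {4}∪∅={4}
  n2('bc'): parent n1 fail=0; on 'c' 0 → fail=14;  out {6}∪{4}={4,6}
  n6('ba'): parent n1 fail=0; on 'a' 0 → fail=8;  out {1}∪∅={1}
  n7('bb'): parent n1 fail=0; on 'b' 0 → fail=1;  out {2}∪∅={2}
  n9('aa'): parent n8 fail=0; on 'a' 0 → fail=8;  out ∅∪∅=∅
  n3('bcc'): parent n2 fail=14; on 'c' 14→0 → fail=14;  out ∅∪{4}={4}
  n10('aaa'): parent n9 fail=8; on 'a' 8 → fail=9;  out ∅∪∅=∅
  n15('bbc'): parent n7 fail=1; on 'c' 1 → fail=2;  out {5}∪{4,6}={4,5,6}
  n4('bccb'): parent n3 fail=14; on 'b' 14→0 → fail=1;  out ∅∪∅=∅
  n11('aaaa'): parent n10 fail=9; on 'a' 9 → fail=10;  out ∅∪∅=∅
  n5('bccbc'): parent n4 fail=1; on 'c' 1 → fail=2;  out {0}∪{4,6}={0,4,6}
  n12('aaaab'): parent n11 fail=10; on 'b' 10→9→8→0 → fail=1;  out ∅∪∅=∅
  n13('aaaabc'): parent n12 fail=1; on 'c' 1 → fail=2;  out {3}∪{4,6}={3,4,6}

Scan:
pos 0 'c': at 14  emit P4@[0:0]
pos 1 'a': at 8 (fail-walked)
pos 2 'a': at 9
pos 3 'a': at 10
pos 4 'a': at 11
pos 5 'b': at 12
pos 6 'c': at 13  emit P3@[1:6],P4@[6:6],P6@[5:6]
pos 7 'b': at 1 (fail-walked)
pos 8 'c': at 2  emit P4@[8:8],P6@[7:8]
pos 9 'c': at 3  emit P4@[9:9]
pos 10 'b': at 4
pos 11 'c': at 5  emit P0@[7:11],P4@[11:11],P6@[10:11]
pos 12 'a': at 8 (fail-walked)
pos 13 'a': at 9
pos 14 'a': at 10
pos 15 'a': at 11
pos 16 'b': at 12
pos 17 'c': at 13  emit P3@[12:17],P4@[17:17],P6@[16:17]
pos 18 'b': at 1 (fail-walked)
pos 19 'b': at 7  emit P2@[18:19]
pos 20 'a': at 6 (fail-walked)  emit P1@[19:20]
pos 21 'a': at 9 (fail-walked)
pos 22 'a': at 10
pos 23 'a': at 11
pos 24 'a': at 11 (fail-walked)
pos 25 'a': at 11 (fail-walked)
pos 26 'b': at 12
pos 27 'c': at 13  emit P3@[22:27],P4@[27:27],P6@[26:27]
pos 28 'b': at 1 (fail-walked)
pos 29 'b': at 7  emit P2@[28:29]

Result: [[0,4],[6,3],[6,4],[6,6],[8,4],[8,6],[9,4],[11,0],[11,4],[11,6],[17,3],[17,4],[17,6],[19,2],[20,1],[27,3],[27,4],[27,6],[29,2]]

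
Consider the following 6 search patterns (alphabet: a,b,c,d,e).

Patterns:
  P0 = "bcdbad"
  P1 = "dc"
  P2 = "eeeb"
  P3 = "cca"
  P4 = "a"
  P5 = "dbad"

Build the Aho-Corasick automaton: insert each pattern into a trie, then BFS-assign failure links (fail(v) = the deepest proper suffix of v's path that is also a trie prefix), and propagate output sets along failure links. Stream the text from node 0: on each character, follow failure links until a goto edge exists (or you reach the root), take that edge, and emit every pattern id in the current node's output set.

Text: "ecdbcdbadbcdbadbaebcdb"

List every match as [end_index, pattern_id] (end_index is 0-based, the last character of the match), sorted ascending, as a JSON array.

Construct AC machine:
Trie nodes:
  0='ε' goto a→16 b→1 c→13 d→7 e→9
  1='b' goto c→2
  2='bc' goto d→3
  3='bcd' goto b→4
  4='bcdb' goto a→5
  5='bcdba' goto d→6
  6='bcdbad' goto ·  [P0 ends]
  7='d' goto b→17 c→8
  8='dc' goto ·  [P1 ends]
  9='e' goto e→10
  10='ee' goto e→11
  11='eee' goto b→12
  12='eeeb' goto ·  [P2 ends]
  13='c' goto c→14
  14='cc' goto a→15
  15='cca' goto ·  [P3 ends]
  16='a' goto ·  [P4 ends]
  17='db' goto a→18
  18='dba' goto d→19
  19='dbad' goto ·  [P5 ends]

BFS fail/out derivation:
  fail(1) 'b': from fail(0)=0 chase 'b': 0 ⇒ 0;  out=∅∪out(0)=∅
  fail(7) 'd': from fail(0)=0 chase 'd': 0 ⇒ 0;  out=∅∪out(0)=∅
  fail(9) 'e': from fail(0)=0 chase 'e': 0 ⇒ 0;  out=∅∪out(0)=∅
  fail(13) 'c': from fail(0)=0 chase 'c': 0 ⇒ 0;  out=∅∪out(0)=∅
  fail(16) 'a': from fail(0)=0 chase 'a': 0 ⇒ 0;  out={4}∪out(0)={4}
  fail(2) 'bc': from fail(1)=0 chase 'c': 0 ⇒ 13;  out=∅∪out(13)=∅
  fail(8) 'dc': from fail(7)=0 chase 'c': 0 ⇒ 13;  out={1}∪out(13)={1}
  fail(10) 'ee': from fail(9)=0 chase 'e': 0 ⇒ 9;  out=∅∪out(9)=∅
  fail(14) 'cc': from fail(13)=0 chase 'c': 0 ⇒ 13;  out=∅∪out(13)=∅
  fail(17) 'db': from fail(7)=0 chase 'b': 0 ⇒ 1;  out=∅∪out(1)=∅
  fail(3) 'bcd': from fail(2)=13 chase 'd': 13→0 ⇒ 7;  out=∅∪out(7)=∅
  fail(11) 'eee': from fail(10)=9 chase 'e': 9 ⇒ 10;  out=∅∪out(10)=∅
  fail(15) 'cca': from fail(14)=13 chase 'a': 13→0 ⇒ 16;  out={3}∪out(16)={3,4}
  fail(18) 'dba': from fail(17)=1 chase 'a': 1→0 ⇒ 16;  out=∅∪out(16)={4}
  fail(4) 'bcdb': from fail(3)=7 chase 'b': 7 ⇒ 17;  out=∅∪out(17)=∅
  fail(12) 'eeeb': from fail(11)=10 chase 'b': 10→9→0 ⇒ 1;  out={2}∪out(1)={2}
  fail(19) 'dbad': from fail(18)=16 chase 'd': 16→0 ⇒ 7;  out={5}∪out(7)={5}
  fail(5) 'bcdba': from fail(4)=17 chase 'a': 17 ⇒ 18;  out=∅∪out(18)={4}
  fail(6) 'bcdbad': from fail(5)=18 chase 'd': 18 ⇒ 19;  out={0}∪out(19)={0,5}

Run:
i=0 'e': node 0→9
i=1 'c': node 9→13 (fail-walked)
i=2 'd': node 13→7 (fail-walked)
i=3 'b': node 7→17
i=4 'c': node 17→2 (fail-walked)
i=5 'd': node 2→3
i=6 'b': node 3→4
i=7 'a': node 4→5  ** P4@[7:7]
i=8 'd': node 5→6  ** P0@[3:8],P5@[5:8]
i=9 'b': node 6→17 (fail-walked)
i=10 'c': node 17→2 (fail-walked)
i=11 'd': node 2→3
i=12 'b': node 3→4
i=13 'a': node 4→5  ** P4@[13:13]
i=14 'd': node 5→6  ** P0@[9:14],P5@[11:14]
i=15 'b': node 6→17 (fail-walked)
i=16 'a': node 17→18  ** P4@[16:16]
i=17 'e': node 18→9 (fail-walked)
i=18 'b': node 9→1 (fail-walked)
i=19 'c': node 1→2
i=20 'd': node 2→3
i=21 'b': node 3→4

All matches (sorted): [[7,4],[8,0],[8,5],[13,4],[14,0],[14,5],[16,4]]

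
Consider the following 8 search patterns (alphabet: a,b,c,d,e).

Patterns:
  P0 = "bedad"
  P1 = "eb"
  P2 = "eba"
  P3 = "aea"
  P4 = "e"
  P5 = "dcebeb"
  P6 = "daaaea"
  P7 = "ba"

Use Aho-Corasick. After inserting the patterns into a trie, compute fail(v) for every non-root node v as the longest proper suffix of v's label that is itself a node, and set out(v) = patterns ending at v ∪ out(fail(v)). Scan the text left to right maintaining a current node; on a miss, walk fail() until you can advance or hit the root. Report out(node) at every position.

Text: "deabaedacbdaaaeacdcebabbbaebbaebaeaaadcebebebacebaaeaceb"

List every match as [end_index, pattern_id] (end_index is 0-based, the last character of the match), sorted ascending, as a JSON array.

Construct AC machine:
Trie nodes:
  0='ε' goto a→9 b→1 d→12 e→6
  1='b' goto a→23 e→2
  2='be' goto d→3
  3='bed' goto a→4
  4='beda' goto d→5
  5='bedad' goto ·  ←P0
  6='e' goto b→7  ←P4
  7='eb' goto a→8  ←P1
  8='eba' goto ·  ←P2
  9='a' goto e→10
  10='ae' goto a→11
  11='aea' goto ·  ←P3
  12='d' goto a→18 c→13
  13='dc' goto e→14
  14='dce' goto b→15
  15='dceb' goto e→16
  16='dcebe' goto b→17
  17='dcebeb' goto ·  ←P5
  18='da' goto a→19
  19='daa' goto a→20
  20='daaa' goto e→21
  21='daaae' goto a→22
  22='daaaea' goto ·  ←P6
  23='ba' goto ·  ←P7

Failure links (BFS by depth):
  n1('b'): parent n0 fail=0; on 'b' 0 → fail=0;  out ∅∪∅=∅
  n6('e'): parent n0 fail=0; on 'e' 0 → fail=0;  out {4}∪∅={4}
  n9('a'): parent n0 fail=0; on 'a' 0 → fail=0;  out ∅∪∅=∅
  n12('d'): parent n0 fail=0; on 'd' 0 → fail=0;  out ∅∪∅=∅
  n2('be'): parent n1 fail=0; on 'e' 0 → fail=6;  out ∅∪{4}={4}
  n7('eb'): parent n6 fail=0; on 'b' 0 → fail=1;  out {1}∪∅={1}
  n10('ae'): parent n9 fail=0; on 'e' 0 → fail=6;  out ∅∪{4}={4}
  n13('dc'): parent n12 fail=0; on 'c' 0 → fail=0;  out ∅∪∅=∅
  n18('da'): parent n12 fail=0; on 'a' 0 → fail=9;  out ∅∪∅=∅
  n23('ba'): parent n1 fail=0; on 'a' 0 → fail=9;  out {7}∪∅={7}
  n3('bed'): parent n2 fail=6; on 'd' 6→0 → fail=12;  out ∅∪∅=∅
  n8('eba'): parent n7 fail=1; on 'a' 1 → fail=23;  out {2}∪{7}={2,7}
  n11('aea'): parent n10 fail=6; on 'a' 6→0 → fail=9;  out {3}∪∅={3}
  n14('dce'): parent n13 fail=0; on 'e' 0 → fail=6;  out ∅∪{4}={4}
  n19('daa'): parent n18 fail=9; on 'a' 9→0 → fail=9;  out ∅∪∅=∅
  n4('beda'): parent n3 fail=12; on 'a' 12 → fail=18;  out ∅∪∅=∅
  n15('dceb'): parent n14 fail=6; on 'b' 6 → fail=7;  out ∅∪{1}={1}
  n20('daaa'): parent n19 fail=9; on 'a' 9→0 → fail=9;  out ∅∪∅=∅
  n5('bedad'): parent n4 fail=18; on 'd' 18→9→0 → fail=12;  out {0}∪∅={0}
  n16('dcebe'): parent n15 fail=7; on 'e' 7→1 → fail=2;  out ∅∪{4}={4}
  n21('daaae'): parent n20 fail=9; on 'e' 9 → fail=10;  out ∅∪{4}={4}
  n17('dcebeb'): parent n16 fail=2; on 'b' 2→6 → fail=7;  out {5}∪{1}={1,5}
  n22('daaaea'): parent n21 fail=10; on 'a' 10 → fail=11;  out {6}∪{3}={3,6}

Run:
pos 0 'd': at 12
pos 1 'e': at 6 (via fail)  ** P4@[1:1]
pos 2 'a': at 9 (via fail)
pos 3 'b': at 1 (via fail)
pos 4 'a': at 23  ** P7@[3:4]
pos 5 'e': at 10 (via fail)  ** P4@[5:5]
pos 6 'd': at 12 (via fail)
pos 7 'a': at 18
pos 8 'c': at 0 (via fail)
pos 9 'b': at 1
pos 10 'd': at 12 (via fail)
pos 11 'a': at 18
pos 12 'a': at 19
pos 13 'a': at 20
pos 14 'e': at 21  ** P4@[14:14]
pos 15 'a': at 22  ** P3@[13:15],P6@[10:15]
pos 16 'c': at 0 (via fail)
pos 17 'd': at 12
pos 18 'c': at 13
pos 19 'e': at 14  ** P4@[19:19]
pos 20 'b': at 15  ** P1@[19:20]
pos 21 'a': at 8 (via fail)  ** P2@[19:21],P7@[20:21]
pos 22 'b': at 1 (via fail)
pos 23 'b': at 1 (via fail)
pos 24 'b': at 1 (via fail)
pos 25 'a': at 23  ** P7@[24:25]
pos 26 'e': at 10 (via fail)  ** P4@[26:26]
pos 27 'b': at 7 (via fail)  ** P1@[26:27]
pos 28 'b': at 1 (via fail)
pos 29 'a': at 23  ** P7@[28:29]
pos 30 'e': at 10 (via fail)  ** P4@[30:30]
pos 31 'b': at 7 (via fail)  ** P1@[30:31]
pos 32 'a': at 8  ** P2@[30:32],P7@[31:32]
pos 33 'e': at 10 (via fail)  ** P4@[33:33]
pos 34 'a': at 11  ** P3@[32:34]
pos 35 'a': at 9 (via fail)
pos 36 'a': at 9 (via fail)
pos 37 'd': at 12 (via fail)
pos 38 'c': at 13
pos 39 'e': at 14  ** P4@[39:39]
pos 40 'b': at 15  ** P1@[39:40]
pos 41 'e': at 16  ** P4@[41:41]
pos 42 'b': at 17  ** P1@[41:42],P5@[37:42]
pos 43 'e': at 2 (via fail)  ** P4@[43:43]
pos 44 'b': at 7 (via fail)  ** P1@[43:44]
pos 45 'a': at 8  ** P2@[43:45],P7@[44:45]
pos 46 'c': at 0 (via fail)
pos 47 'e': at 6  ** P4@[47:47]
pos 48 'b': at 7  ** P1@[47:48]
pos 49 'a': at 8  ** P2@[47:49],P7@[48:49]
pos 50 'a': at 9 (via fail)
pos 51 'e': at 10  ** P4@[51:51]
pos 52 'a': at 11  ** P3@[50:52]
pos 53 'c': at 0 (via fail)
pos 54 'e': at 6  ** P4@[54:54]
pos 55 'b': at 7  ** P1@[54:55]

Result: [[1,4],[4,7],[5,4],[14,4],[15,3],[15,6],[19,4],[20,1],[21,2],[21,7],[25,7],[26,4],[27,1],[29,7],[30,4],[31,1],[32,2],[32,7],[33,4],[34,3],[39,4],[40,1],[41,4],[42,1],[42,5],[43,4],[44,1],[45,2],[45,7],[47,4],[48,1],[49,2],[49,7],[51,4],[52,3],[54,4],[55,1]]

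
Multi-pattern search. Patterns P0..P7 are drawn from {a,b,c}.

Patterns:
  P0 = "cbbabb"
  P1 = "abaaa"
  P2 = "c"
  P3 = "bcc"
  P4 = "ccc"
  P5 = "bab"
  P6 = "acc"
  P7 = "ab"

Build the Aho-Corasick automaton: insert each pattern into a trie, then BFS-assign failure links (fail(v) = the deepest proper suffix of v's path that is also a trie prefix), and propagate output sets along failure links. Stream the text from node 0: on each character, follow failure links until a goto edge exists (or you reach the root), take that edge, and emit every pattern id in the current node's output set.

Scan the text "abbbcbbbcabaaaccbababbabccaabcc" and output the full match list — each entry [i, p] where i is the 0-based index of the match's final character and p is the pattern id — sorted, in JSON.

Construct AC machine:
Trie nodes:
  n0 'ε': a→7 b→12 c→1
  n1 'c': b→2 c→15  [P2 ends]
  n2 'cb': b→3
  n3 'cbb': a→4
  n4 'cbba': b→5
  n5 'cbbab': b→6
  n6 'cbbabb': ·  [P0 ends]
  n7 'a': b→8 c→19
  n8 'ab': a→9  [P7 ends]
  n9 'aba': a→10
  n10 'abaa': a→11
  n11 'abaaa': ·  [P1 ends]
  n12 'b': a→17 c→13
  n13 'bc': c→14
  n14 'bcc': ·  [P3 ends]
  n15 'cc': c→16
  n16 'ccc': ·  [P4 ends]
  n17 'ba': b→18
  n18 'bab': ·  [P5 ends]
  n19 'ac': c→20
  n20 'acc': ·  [P6 ends]

Failure links (BFS by depth):
  fail(1) 'c': from fail(0)=0 chase 'c': 0 ⇒ 0;  out={2}∪out(0)={2}
  fail(7) 'a': from fail(0)=0 chase 'a': 0 ⇒ 0;  out=∅∪out(0)=∅
  fail(12) 'b': from fail(0)=0 chase 'b': 0 ⇒ 0;  out=∅∪out(0)=∅
  fail(2) 'cb': from fail(1)=0 chase 'b': 0 ⇒ 12;  out=∅∪out(12)=∅
  fail(8) 'ab': from fail(7)=0 chase 'b': 0 ⇒ 12;  out={7}∪out(12)={7}
  fail(13) 'bc': from fail(12)=0 chase 'c': 0 ⇒ 1;  out=∅∪out(1)={2}
  fail(15) 'cc': from fail(1)=0 chase 'c': 0 ⇒ 1;  out=∅∪out(1)={2}
  fail(17) 'ba': from fail(12)=0 chase 'a': 0 ⇒ 7;  out=∅∪out(7)=∅
  fail(19) 'ac': from fail(7)=0 chase 'c': 0 ⇒ 1;  out=∅∪out(1)={2}
  fail(3) 'cbb': from fail(2)=12 chase 'b': 12→0 ⇒ 12;  out=∅∪out(12)=∅
  fail(9) 'aba': from fail(8)=12 chase 'a': 12 ⇒ 17;  out=∅∪out(17)=∅
  fail(14) 'bcc': from fail(13)=1 chase 'c': 1 ⇒ 15;  out={3}∪out(15)={2,3}
  fail(16) 'ccc': from fail(15)=1 chase 'c': 1 ⇒ 15;  out={4}∪out(15)={2,4}
  fail(18) 'bab': from fail(17)=7 chase 'b': 7 ⇒ 8;  out={5}∪out(8)={5,7}
  fail(20) 'acc': from fail(19)=1 chase 'c': 1 ⇒ 15;  out={6}∪out(15)={2,6}
  fail(4) 'cbba': from fail(3)=12 chase 'a': 12 ⇒ 17;  out=∅∪out(17)=∅
  fail(10) 'abaa': from fail(9)=17 chase 'a': 17→7→0 ⇒ 7;  out=∅∪out(7)=∅
  fail(5) 'cbbab': from fail(4)=17 chase 'b': 17 ⇒ 18;  out=∅∪out(18)={5,7}
  fail(11) 'abaaa': from fail(10)=7 chase 'a': 7→0 ⇒ 7;  out={1}∪out(7)={1}
  fail(6) 'cbbabb': from fail(5)=18 chase 'b': 18→8→12→0 ⇒ 12;  out={0}∪out(12)={0}

Run:
pos 0 'a': at 7
pos 1 'b': at 8  → match P7@[0:1]
pos 2 'b': at 12 (fail-walked)
pos 3 'b': at 12 (fail-walked)
pos 4 'c': at 13  → match P2@[4:4]
pos 5 'b': at 2 (fail-walked)
pos 6 'b': at 3
pos 7 'b': at 12 (fail-walked)
pos 8 'c': at 13  → match P2@[8:8]
pos 9 'a': at 7 (fail-walked)
pos 10 'b': at 8  → match P7@[9:10]
pos 11 'a': at 9
pos 12 'a': at 10
pos 13 'a': at 11  → match P1@[9:13]
pos 14 'c': at 19 (fail-walked)  → match P2@[14:14]
pos 15 'c': at 20  → match P2@[15:15],P6@[13:15]
pos 16 'b': at 2 (fail-walked)
pos 17 'a': at 17 (fail-walked)
pos 18 'b': at 18  → match P5@[16:18],P7@[17:18]
pos 19 'a': at 9 (fail-walked)
pos 20 'b': at 18 (fail-walked)  → match P5@[18:20],P7@[19:20]
pos 21 'b': at 12 (fail-walked)
pos 22 'a': at 17
pos 23 'b': at 18  → match P5@[21:23],P7@[22:23]
pos 24 'c': at 13 (fail-walked)  → match P2@[24:24]
pos 25 'c': at 14  → match P2@[25:25],P3@[23:25]
pos 26 'a': at 7 (fail-walked)
pos 27 'a': at 7 (fail-walked)
pos 28 'b': at 8  → match P7@[27:28]
pos 29 'c': at 13 (fail-walked)  → match P2@[29:29]
pos 30 'c': at 14  → match P2@[30:30],P3@[28:30]

Matches: [[1,7],[4,2],[8,2],[10,7],[13,1],[14,2],[15,2],[15,6],[18,5],[18,7],[20,5],[20,7],[23,5],[23,7],[24,2],[25,2],[25,3],[28,7],[29,2],[30,2],[30,3]]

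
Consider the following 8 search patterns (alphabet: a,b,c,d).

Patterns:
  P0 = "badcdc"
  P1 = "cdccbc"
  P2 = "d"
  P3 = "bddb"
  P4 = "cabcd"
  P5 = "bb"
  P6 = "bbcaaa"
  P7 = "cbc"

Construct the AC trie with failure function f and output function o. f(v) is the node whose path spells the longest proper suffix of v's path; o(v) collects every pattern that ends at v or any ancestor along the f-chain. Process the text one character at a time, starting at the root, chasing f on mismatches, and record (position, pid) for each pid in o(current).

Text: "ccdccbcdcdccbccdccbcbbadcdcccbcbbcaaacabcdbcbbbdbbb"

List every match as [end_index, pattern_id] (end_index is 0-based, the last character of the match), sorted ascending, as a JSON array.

Build:
Trie nodes:
  0='ε' goto b→1 c→7 d→13
  1='b' goto a→2 b→21 d→14
  2='ba' goto d→3
  3='bad' goto c→4
  4='badc' goto d→5
  5='badcd' goto c→6
  6='badcdc' goto ·  [P0 ends]
  7='c' goto a→17 b→26 d→8
  8='cd' goto c→9
  9='cdc' goto c→10
  10='cdcc' goto b→11
  11='cdccb' goto c→12
  12='cdccbc' goto ·  [P1 ends]
  13='d' goto ·  [P2 ends]
  14='bd' goto d→15
  15='bdd' goto b→16
  16='bddb' goto ·  [P3 ends]
  17='ca' goto b→18
  18='cab' goto c→19
  19='cabc' goto d→20
  20='cabcd' goto ·  [P4 ends]
  21='bb' goto c→22  [P5 ends]
  22='bbc' goto a→23
  23='bbca' goto a→24
  24='bbcaa' goto a→25
  25='bbcaaa' goto ·  [P6 ends]
  26='cb' goto c→27
  27='cbc' goto ·  [P7 ends]

BFS fail/out derivation:
  n1('b'): parent n0 fail=0; on 'b' 0 → fail=0;  out ∅∪∅=∅
  n7('c'): parent n0 fail=0; on 'c' 0 → fail=0;  out ∅∪∅=∅
  n13('d'): parent n0 fail=0; on 'd' 0 → fail=0;  out {2}∪∅={2}
  n2('ba'): parent n1 fail=0; on 'a' 0 → fail=0;  out ∅∪∅=∅
  n8('cd'): parent n7 fail=0; on 'd' 0 → fail=13;  out ∅∪{2}={2}
  n14('bd'): parent n1 fail=0; on 'd' 0 → fail=13;  out ∅∪{2}={2}
  n17('ca'): parent n7 fail=0; on 'a' 0 → fail=0;  out ∅∪∅=∅
  n21('bb'): parent n1 fail=0; on 'b' 0 → fail=1;  out {5}∪∅={5}
  n26('cb'): parent n7 fail=0; on 'b' 0 → fail=1;  out ∅∪∅=∅
  n3('bad'): parent n2 fail=0; on 'd' 0 → fail=13;  out ∅∪{2}={2}
  n9('cdc'): parent n8 fail=13; on 'c' 13→0 → fail=7;  out ∅∪∅=∅
  n15('bdd'): parent n14 fail=13; on 'd' 13→0 → fail=13;  out ∅∪{2}={2}
  n18('cab'): parent n17 fail=0; on 'b' 0 → fail=1;  out ∅∪∅=∅
  n22('bbc'): parent n21 fail=1; on 'c' 1→0 → fail=7;  out ∅∪∅=∅
  n27('cbc'): parent n26 fail=1; on 'c' 1→0 → fail=7;  out {7}∪∅={7}
  n4('badc'): parent n3 fail=13; on 'c' 13→0 → fail=7;  out ∅∪∅=∅
  n10('cdcc'): parent n9 fail=7; on 'c' 7→0 → fail=7;  out ∅∪∅=∅
  n16('bddb'): parent n15 fail=13; on 'b' 13→0 → fail=1;  out {3}∪∅={3}
  n19('cabc'): parent n18 fail=1; on 'c' 1→0 → fail=7;  out ∅∪∅=∅
  n23('bbca'): parent n22 fail=7; on 'a' 7 → fail=17;  out ∅∪∅=∅
  n5('badcd'): parent n4 fail=7; on 'd' 7 → fail=8;  out ∅∪{2}={2}
  n11('cdccb'): parent n10 fail=7; on 'b' 7 → fail=26;  out ∅∪∅=∅
  n20('cabcd'): parent n19 fail=7; on 'd' 7 → fail=8;  out {4}∪{2}={2,4}
  n24('bbcaa'): parent n23 fail=17; on 'a' 17→0 → fail=0;  out ∅∪∅=∅
  n6('badcdc'): parent n5 fail=8; on 'c' 8 → fail=9;  out {0}∪∅={0}
  n12('cdccbc'): parent n11 fail=26; on 'c' 26 → fail=27;  out {1}∪{7}={1,7}
  n25('bbcaaa'): parent n24 fail=0; on 'a' 0 → fail=0;  out {6}∪∅={6}

Run:
[0] read 'c'  n0⇒n7
[1] read 'c'  n7⇒n7 ·f
[2] read 'd'  n7⇒n8  → match P2@[2:2]
[3] read 'c'  n8⇒n9
[4] read 'c'  n9⇒n10
[5] read 'b'  n10⇒n11
[6] read 'c'  n11⇒n12  → match P1@[1:6],P7@[4:6]
[7] read 'd'  n12⇒n8 ·f  → match P2@[7:7]
[8] read 'c'  n8⇒n9
[9] read 'd'  n9⇒n8 ·f  → match P2@[9:9]
[10] read 'c'  n8⇒n9
[11] read 'c'  n9⇒n10
[12] read 'b'  n10⇒n11
[13] read 'c'  n11⇒n12  → match P1@[8:13],P7@[11:13]
[14] read 'c'  n12⇒n7 ·f
[15] read 'd'  n7⇒n8  → match P2@[15:15]
[16] read 'c'  n8⇒n9
[17] read 'c'  n9⇒n10
[18] read 'b'  n10⇒n11
[19] read 'c'  n11⇒n12  → match P1@[14:19],P7@[17:19]
[20] read 'b'  n12⇒n26 ·f
[21] read 'b'  n26⇒n21 ·f  → match P5@[20:21]
[22] read 'a'  n21⇒n2 ·f
[23] read 'd'  n2⇒n3  → match P2@[23:23]
[24] read 'c'  n3⇒n4
[25] read 'd'  n4⇒n5  → match P2@[25:25]
[26] read 'c'  n5⇒n6  → match P0@[21:26]
[27] read 'c'  n6⇒n10 ·f
[28] read 'c'  n10⇒n7 ·f
[29] read 'b'  n7⇒n26
[30] read 'c'  n26⇒n27  → match P7@[28:30]
[31] read 'b'  n27⇒n26 ·f
[32] read 'b'  n26⇒n21 ·f  → match P5@[31:32]
[33] read 'c'  n21⇒n22
[34] read 'a'  n22⇒n23
[35] read 'a'  n23⇒n24
[36] read 'a'  n24⇒n25  → match P6@[31:36]
[37] read 'c'  n25⇒n7 ·f
[38] read 'a'  n7⇒n17
[39] read 'b'  n17⇒n18
[40] read 'c'  n18⇒n19
[41] read 'd'  n19⇒n20  → match P2@[41:41],P4@[37:41]
[42] read 'b'  n20⇒n1 ·f
[43] read 'c'  n1⇒n7 ·f
[44] read 'b'  n7⇒n26
[45] read 'b'  n26⇒n21 ·f  → match P5@[44:45]
[46] read 'b'  n21⇒n21 ·f  → match P5@[45:46]
[47] read 'd'  n21⇒n14 ·f  → match P2@[47:47]
[48] read 'b'  n14⇒n1 ·f
[49] read 'b'  n1⇒n21  → match P5@[48:49]
[50] read 'b'  n21⇒n21 ·f  → match P5@[49:50]

All matches (sorted): [[2,2],[6,1],[6,7],[7,2],[9,2],[13,1],[13,7],[15,2],[19,1],[19,7],[21,5],[23,2],[25,2],[26,0],[30,7],[32,5],[36,6],[41,2],[41,4],[45,5],[46,5],[47,2],[49,5],[50,5]]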